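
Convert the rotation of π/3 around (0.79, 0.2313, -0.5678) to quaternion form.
0.866 + 0.395i + 0.1157j - 0.2839k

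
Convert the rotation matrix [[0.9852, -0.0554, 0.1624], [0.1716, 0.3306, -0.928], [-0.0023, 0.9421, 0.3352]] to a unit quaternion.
0.8141 + 0.5743i + 0.0506j + 0.0697k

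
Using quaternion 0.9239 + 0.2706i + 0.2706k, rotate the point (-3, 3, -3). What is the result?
(-4.5, 2.121, -1.5)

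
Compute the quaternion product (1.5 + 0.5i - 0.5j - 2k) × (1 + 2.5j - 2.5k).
-2.25 + 6.75i + 4.5j - 4.5k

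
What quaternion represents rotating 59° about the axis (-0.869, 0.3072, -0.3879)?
0.8704 - 0.4279i + 0.1513j - 0.191k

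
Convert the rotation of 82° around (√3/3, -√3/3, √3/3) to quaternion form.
0.7547 + 0.3788i - 0.3788j + 0.3788k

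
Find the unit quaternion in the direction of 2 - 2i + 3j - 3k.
0.3922 - 0.3922i + 0.5883j - 0.5883k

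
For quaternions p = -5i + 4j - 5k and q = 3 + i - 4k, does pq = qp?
No: pq = -15 - 31i - 13j - 19k ≠ -15 + i + 37j - 11k = qp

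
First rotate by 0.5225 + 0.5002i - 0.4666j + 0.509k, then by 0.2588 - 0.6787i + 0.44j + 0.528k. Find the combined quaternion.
0.4113 + 0.2452i + 0.7187j + 0.5042k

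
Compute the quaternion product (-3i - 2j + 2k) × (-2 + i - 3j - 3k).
3 + 18i - 3j + 7k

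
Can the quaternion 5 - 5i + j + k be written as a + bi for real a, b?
No. The quaternion 5 - 5i + j + k has j-coefficient y = 1 and k-coefficient z = 1, not both zero, so it does not lie in the complex subalgebra spanned by 1 and i.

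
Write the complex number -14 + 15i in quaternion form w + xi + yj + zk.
-14 + 15i + 0j + 0k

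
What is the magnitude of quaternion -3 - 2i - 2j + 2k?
√21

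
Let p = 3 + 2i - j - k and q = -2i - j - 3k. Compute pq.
-4i + 5j - 13k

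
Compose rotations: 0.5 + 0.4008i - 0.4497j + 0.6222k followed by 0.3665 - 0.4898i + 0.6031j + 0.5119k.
0.3323 + 0.5074i + 0.6467j + 0.4625k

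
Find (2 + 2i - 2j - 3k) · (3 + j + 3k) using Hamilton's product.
17 + 3i - 10j - k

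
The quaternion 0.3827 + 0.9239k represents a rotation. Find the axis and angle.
axis = (0, 0, 1), θ = 3π/4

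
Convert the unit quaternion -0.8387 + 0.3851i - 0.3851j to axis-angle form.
axis = (√2/2, -√2/2, 0), θ = 294°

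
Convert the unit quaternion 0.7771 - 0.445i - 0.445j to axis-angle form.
axis = (-√2/2, -√2/2, 0), θ = 78°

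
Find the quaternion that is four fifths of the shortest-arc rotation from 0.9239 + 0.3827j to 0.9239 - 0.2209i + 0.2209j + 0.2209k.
0.9333 - 0.1781i + 0.2562j + 0.1781k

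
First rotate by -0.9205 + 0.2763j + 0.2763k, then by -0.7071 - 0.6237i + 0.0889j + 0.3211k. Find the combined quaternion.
0.5376 + 0.51i - 0.1049j - 0.6633k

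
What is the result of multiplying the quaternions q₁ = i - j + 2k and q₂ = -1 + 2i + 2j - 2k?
4 - 3i + 7j + 2k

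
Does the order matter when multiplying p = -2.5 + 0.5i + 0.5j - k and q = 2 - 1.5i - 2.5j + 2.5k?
Yes: pq = -0.5 + 3.5i + 7.5j - 8.75k ≠ -0.5 + 6i + 7j - 7.75k = qp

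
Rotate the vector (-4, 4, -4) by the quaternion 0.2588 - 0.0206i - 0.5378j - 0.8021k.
(6.191, -3.072, 0.48)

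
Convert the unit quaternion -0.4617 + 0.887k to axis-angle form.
axis = (0, 0, 1), θ = 235°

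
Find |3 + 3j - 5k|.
√43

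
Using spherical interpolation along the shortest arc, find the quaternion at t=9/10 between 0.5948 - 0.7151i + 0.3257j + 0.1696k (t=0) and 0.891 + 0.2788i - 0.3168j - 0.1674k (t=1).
0.9408 + 0.1688i - 0.2596j - 0.1375k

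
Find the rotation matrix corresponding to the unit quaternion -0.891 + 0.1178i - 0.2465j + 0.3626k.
[[0.6155, 0.5881, 0.5247], [-0.7042, 0.7093, 0.0312], [-0.3538, -0.3887, 0.8507]]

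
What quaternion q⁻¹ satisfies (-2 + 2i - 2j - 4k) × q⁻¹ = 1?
-0.0714 - 0.0714i + 0.0714j + 0.1429k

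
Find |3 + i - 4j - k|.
√27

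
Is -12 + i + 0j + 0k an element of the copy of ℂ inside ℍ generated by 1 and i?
Yes. The quaternion -12 + i has j- and k-coefficients y = z = 0, so it lies in the complex subalgebra spanned by 1 and i.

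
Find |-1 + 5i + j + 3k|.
6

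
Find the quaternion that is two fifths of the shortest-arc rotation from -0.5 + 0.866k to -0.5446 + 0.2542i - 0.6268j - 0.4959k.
-0.0843 - 0.1379i + 0.3399j + 0.9265k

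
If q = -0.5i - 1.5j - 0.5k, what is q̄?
0.5i + 1.5j + 0.5k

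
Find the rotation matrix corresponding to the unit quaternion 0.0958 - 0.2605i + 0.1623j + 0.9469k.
[[-0.8459, -0.266, -0.4622], [0.0969, -0.929, 0.3573], [-0.5244, 0.2575, 0.8116]]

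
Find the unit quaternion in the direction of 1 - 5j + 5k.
0.14 - 0.7001j + 0.7001k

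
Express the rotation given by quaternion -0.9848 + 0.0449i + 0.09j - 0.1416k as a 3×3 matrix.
[[0.9437, -0.2708, -0.19], [0.287, 0.9559, 0.0629], [0.1645, -0.1139, 0.9798]]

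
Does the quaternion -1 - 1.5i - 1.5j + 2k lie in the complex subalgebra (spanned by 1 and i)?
No. The quaternion -1 - 1.5i - 1.5j + 2k has j-coefficient y = -1.5 and k-coefficient z = 2, not both zero, so it does not lie in the complex subalgebra spanned by 1 and i.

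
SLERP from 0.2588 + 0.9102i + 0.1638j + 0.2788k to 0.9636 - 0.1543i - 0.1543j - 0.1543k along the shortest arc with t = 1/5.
0.5342 + 0.8102i + 0.1077j + 0.2159k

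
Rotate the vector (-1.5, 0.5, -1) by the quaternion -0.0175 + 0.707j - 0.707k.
(1.511, 0.963, -0.537)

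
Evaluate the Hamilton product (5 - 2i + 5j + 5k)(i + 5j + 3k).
-38 - 5i + 36j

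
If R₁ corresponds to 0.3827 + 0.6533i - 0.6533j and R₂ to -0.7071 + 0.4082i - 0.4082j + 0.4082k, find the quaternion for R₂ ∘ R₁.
-0.804 - 0.0391i + 0.5724j + 0.1562k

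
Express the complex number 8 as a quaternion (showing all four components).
8 + 0i + 0j + 0k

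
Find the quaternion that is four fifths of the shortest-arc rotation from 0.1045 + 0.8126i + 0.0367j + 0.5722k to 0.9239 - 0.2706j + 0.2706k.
0.8595 + 0.2196i - 0.2335j + 0.3981k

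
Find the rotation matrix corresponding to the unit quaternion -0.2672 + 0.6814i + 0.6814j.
[[0.0714, 0.9286, -0.3641], [0.9286, 0.0714, 0.3641], [0.3641, -0.3641, -0.8572]]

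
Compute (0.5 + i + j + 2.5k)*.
0.5 - i - j - 2.5k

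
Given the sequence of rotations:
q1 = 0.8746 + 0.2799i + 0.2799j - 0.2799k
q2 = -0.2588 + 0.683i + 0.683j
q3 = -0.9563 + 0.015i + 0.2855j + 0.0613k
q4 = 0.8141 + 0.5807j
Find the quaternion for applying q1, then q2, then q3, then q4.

q2 · q1 = -0.6087 + 0.3337i + 0.7161j + 0.0724k
q3 · q2 · q1 = 0.3682 - 0.3515i - 0.8392j - 0.1911k
q4 · q3 · q2 · q1 = 0.7871 - 0.3971i - 0.4694j + 0.0485k
0.7871 - 0.3971i - 0.4694j + 0.0485k


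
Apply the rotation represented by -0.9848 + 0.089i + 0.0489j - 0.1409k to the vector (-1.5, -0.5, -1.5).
(-1.117, -1.144, -1.481)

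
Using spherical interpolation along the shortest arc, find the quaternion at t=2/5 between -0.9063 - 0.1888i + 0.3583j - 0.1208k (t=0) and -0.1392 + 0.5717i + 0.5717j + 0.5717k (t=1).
-0.7645 + 0.167i + 0.5829j + 0.2187k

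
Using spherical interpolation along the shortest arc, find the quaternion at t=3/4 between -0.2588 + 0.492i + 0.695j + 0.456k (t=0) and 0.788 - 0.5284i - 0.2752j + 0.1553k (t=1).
-0.7078 + 0.5666i + 0.4219j + 0.007k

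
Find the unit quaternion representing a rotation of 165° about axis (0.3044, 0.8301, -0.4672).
0.1305 + 0.3018i + 0.823j - 0.4632k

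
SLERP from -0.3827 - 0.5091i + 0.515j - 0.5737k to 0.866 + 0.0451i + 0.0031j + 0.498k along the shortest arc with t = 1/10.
-0.4521 - 0.4752i + 0.4752j - 0.5865k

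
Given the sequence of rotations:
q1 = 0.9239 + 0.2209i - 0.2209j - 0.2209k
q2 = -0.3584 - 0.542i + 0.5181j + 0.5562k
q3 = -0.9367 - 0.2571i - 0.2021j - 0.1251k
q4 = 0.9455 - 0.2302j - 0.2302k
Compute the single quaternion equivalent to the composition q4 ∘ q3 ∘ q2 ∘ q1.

q2 · q1 = 0.0259 - 0.5715i + 0.561j + 0.5983k
q3 · q2 · q1 = 0.017 + 0.4779i - 0.3054j - 0.8234k
q4 · q3 · q2 · q1 = -0.2438 + 0.5711i - 0.4027j - 0.6724k
-0.2438 + 0.5711i - 0.4027j - 0.6724k


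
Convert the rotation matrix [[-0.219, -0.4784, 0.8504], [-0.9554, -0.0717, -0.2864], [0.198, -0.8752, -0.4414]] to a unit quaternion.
0.2588 - 0.5688i + 0.6302j - 0.4608k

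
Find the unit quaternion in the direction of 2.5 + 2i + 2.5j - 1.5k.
0.5774 + 0.4619i + 0.5774j - 0.3464k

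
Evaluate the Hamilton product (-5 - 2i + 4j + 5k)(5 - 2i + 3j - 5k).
-16 - 35i - 15j + 52k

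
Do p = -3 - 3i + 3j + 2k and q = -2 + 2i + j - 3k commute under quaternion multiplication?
No: pq = 15 - 11i - 14j - 4k ≠ 15 + 11i - 4j + 14k = qp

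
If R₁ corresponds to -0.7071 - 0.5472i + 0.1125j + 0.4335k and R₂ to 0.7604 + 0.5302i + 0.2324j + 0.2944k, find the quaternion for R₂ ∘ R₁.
-0.4013 - 0.7234i - 0.4697j + 0.3083k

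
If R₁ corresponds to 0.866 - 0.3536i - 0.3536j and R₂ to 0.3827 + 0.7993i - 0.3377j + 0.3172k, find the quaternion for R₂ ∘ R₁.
0.4946 + 0.669i - 0.5399j - 0.1273k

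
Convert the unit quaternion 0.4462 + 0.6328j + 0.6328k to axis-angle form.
axis = (0, √2/2, √2/2), θ = 127°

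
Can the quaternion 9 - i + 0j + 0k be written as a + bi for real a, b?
Yes. The quaternion 9 - i has j- and k-coefficients y = z = 0, so it lies in the complex subalgebra spanned by 1 and i.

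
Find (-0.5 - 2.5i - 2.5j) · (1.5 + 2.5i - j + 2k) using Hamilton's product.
3 - 10i + 1.75j + 7.75k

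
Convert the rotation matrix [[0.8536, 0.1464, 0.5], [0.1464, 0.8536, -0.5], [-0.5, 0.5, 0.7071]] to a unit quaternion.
0.9239 + 0.2706i + 0.2706j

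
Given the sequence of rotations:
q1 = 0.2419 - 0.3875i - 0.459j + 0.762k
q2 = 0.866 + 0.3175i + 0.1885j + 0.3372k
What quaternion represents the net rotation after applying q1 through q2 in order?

q2 · q1 = 0.1621 + 0.0396i - 0.7245j + 0.6688k
0.1621 + 0.0396i - 0.7245j + 0.6688k


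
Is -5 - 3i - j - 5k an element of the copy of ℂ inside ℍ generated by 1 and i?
No. The quaternion -5 - 3i - j - 5k has j-coefficient y = -1 and k-coefficient z = -5, not both zero, so it does not lie in the complex subalgebra spanned by 1 and i.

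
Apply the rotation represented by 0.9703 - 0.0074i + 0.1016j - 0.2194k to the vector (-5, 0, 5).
(-3.413, 1.985, 5.866)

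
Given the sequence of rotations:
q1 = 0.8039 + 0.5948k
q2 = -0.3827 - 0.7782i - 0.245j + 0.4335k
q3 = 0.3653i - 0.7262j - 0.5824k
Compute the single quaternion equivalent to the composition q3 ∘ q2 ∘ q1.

q2 · q1 = -0.5655 - 0.7713i + 0.2659j + 0.1209k
q3 · q2 · q1 = 0.5453 - 0.1395i + 0.8157j - 0.1336k
0.5453 - 0.1395i + 0.8157j - 0.1336k


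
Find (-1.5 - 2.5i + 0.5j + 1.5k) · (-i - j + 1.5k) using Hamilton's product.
-4.25 + 3.75i + 3.75j + 0.75k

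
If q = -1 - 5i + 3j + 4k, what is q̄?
-1 + 5i - 3j - 4k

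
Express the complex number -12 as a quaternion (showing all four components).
-12 + 0i + 0j + 0k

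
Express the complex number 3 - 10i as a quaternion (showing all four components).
3 - 10i + 0j + 0k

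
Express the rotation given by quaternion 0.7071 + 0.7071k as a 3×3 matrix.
[[0, -1, 0], [1, 0, 0], [0, 0, 1]]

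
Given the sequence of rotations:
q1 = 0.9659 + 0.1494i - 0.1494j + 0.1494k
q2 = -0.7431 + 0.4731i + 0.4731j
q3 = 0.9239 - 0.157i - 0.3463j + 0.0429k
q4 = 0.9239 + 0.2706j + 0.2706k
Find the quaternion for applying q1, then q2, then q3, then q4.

q2 · q1 = -0.7178 + 0.4166i + 0.4973j - 0.2524k
q3 · q2 · q1 = -0.4147 + 0.5637i + 0.6863j - 0.1978k
q4 · q3 · q2 · q1 = -0.5153 + 0.2816i + 0.6744j - 0.4475k
-0.5153 + 0.2816i + 0.6744j - 0.4475k


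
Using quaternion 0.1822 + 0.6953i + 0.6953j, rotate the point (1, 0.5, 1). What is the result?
(0.77, 0.73, -1.06)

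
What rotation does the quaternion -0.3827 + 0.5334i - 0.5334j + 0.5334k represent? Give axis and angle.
axis = (√3/3, -√3/3, √3/3), θ = 5π/4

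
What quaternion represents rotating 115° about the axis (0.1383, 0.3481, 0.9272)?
0.5373 + 0.1166i + 0.2936j + 0.782k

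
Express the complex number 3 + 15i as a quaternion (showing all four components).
3 + 15i + 0j + 0k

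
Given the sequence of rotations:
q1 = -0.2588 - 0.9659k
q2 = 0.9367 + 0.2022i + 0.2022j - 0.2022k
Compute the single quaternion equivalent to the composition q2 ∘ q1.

q2 · q1 = -0.4377 - 0.2476i + 0.143j - 0.8524k
-0.4377 - 0.2476i + 0.143j - 0.8524k


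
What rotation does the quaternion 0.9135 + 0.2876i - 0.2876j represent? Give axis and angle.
axis = (√2/2, -√2/2, 0), θ = 48°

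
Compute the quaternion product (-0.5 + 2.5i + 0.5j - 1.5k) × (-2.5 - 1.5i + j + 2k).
7.5 - 3i - 4.5j + 6k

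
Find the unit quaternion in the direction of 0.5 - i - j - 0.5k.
0.3162 - 0.6325i - 0.6325j - 0.3162k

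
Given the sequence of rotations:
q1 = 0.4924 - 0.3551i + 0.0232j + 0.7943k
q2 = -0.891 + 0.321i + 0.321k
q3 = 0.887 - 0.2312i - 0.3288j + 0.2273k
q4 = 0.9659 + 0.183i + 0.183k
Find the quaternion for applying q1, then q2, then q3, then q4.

q2 · q1 = -0.5797 + 0.467i - 0.3896j - 0.5422k
q3 · q2 · q1 = -0.4111 + 0.8151i - 0.1742j - 0.3691k
q4 · q3 · q2 · q1 = -0.4787 + 0.744i + 0.0484j - 0.4636k
-0.4787 + 0.744i + 0.0484j - 0.4636k


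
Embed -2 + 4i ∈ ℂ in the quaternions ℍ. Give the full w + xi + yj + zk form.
-2 + 4i + 0j + 0k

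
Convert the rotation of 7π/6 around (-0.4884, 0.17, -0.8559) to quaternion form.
-0.2588 - 0.4718i + 0.1642j - 0.8267k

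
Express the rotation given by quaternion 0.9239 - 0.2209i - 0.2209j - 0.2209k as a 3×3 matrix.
[[0.8048, 0.5058, -0.3106], [-0.3106, 0.8048, 0.5058], [0.5058, -0.3106, 0.8048]]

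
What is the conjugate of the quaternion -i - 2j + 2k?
i + 2j - 2k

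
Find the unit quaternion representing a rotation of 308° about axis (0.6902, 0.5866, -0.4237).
-0.8988 + 0.3026i + 0.2571j - 0.1857k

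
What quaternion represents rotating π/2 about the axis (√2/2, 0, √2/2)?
0.7071 + 0.5i + 0.5k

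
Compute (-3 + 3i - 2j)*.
-3 - 3i + 2j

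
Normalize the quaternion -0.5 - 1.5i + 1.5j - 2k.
-0.169 - 0.5071i + 0.5071j - 0.6761k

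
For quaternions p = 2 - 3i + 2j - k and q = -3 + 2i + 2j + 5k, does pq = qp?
No: pq = 1 + 25i + 11j + 3k ≠ 1 + i - 15j + 23k = qp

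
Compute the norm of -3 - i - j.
√11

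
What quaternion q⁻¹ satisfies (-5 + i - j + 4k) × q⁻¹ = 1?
-0.1163 - 0.0233i + 0.0233j - 0.093k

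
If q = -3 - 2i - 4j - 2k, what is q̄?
-3 + 2i + 4j + 2k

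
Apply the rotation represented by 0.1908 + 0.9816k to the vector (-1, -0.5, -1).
(1.114, 0.089, -1)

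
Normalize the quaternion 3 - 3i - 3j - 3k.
0.5 - 0.5i - 0.5j - 0.5k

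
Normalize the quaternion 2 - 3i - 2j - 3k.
0.3922 - 0.5883i - 0.3922j - 0.5883k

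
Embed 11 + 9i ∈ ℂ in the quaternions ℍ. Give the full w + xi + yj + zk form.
11 + 9i + 0j + 0k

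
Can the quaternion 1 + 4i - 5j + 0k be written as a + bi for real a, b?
No. The quaternion 1 + 4i - 5j has j-coefficient y = -5 and k-coefficient z = 0, not both zero, so it does not lie in the complex subalgebra spanned by 1 and i.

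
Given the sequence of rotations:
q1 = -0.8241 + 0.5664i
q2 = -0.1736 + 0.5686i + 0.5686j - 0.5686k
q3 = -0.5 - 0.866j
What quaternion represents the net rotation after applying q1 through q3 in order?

q2 · q1 = -0.179 - 0.5669i - 0.7906j + 0.1465k
q3 · q2 · q1 = -0.5952 + 0.1566i + 0.5503j - 0.5642k
-0.5952 + 0.1566i + 0.5503j - 0.5642k


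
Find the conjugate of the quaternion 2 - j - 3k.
2 + j + 3k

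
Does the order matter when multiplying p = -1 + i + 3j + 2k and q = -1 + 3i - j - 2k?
Yes: pq = 5 - 8i + 6j - 10k ≠ 5 - 10j + 10k = qp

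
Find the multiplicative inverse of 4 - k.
0.2353 + 0.0588k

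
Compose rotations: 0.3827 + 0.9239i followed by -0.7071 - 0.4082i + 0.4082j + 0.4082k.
0.1065 - 0.8095i + 0.5334j - 0.2209k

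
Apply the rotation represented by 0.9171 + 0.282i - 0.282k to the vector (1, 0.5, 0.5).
(1.02, -0.435, 0.52)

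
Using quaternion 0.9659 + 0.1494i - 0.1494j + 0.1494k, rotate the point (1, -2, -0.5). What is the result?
(1.699, -1.411, -0.61)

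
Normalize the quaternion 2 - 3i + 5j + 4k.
0.2722 - 0.4082i + 0.6804j + 0.5443k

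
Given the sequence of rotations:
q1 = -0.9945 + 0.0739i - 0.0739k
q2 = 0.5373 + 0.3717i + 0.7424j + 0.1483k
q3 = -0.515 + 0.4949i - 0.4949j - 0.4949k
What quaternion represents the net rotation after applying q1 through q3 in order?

q2 · q1 = -0.5509 - 0.3848i - 0.6999j - 0.2421k
q3 · q2 · q1 = 0.008 - 0.301i + 0.9433j - 0.1395k
0.008 - 0.301i + 0.9433j - 0.1395k


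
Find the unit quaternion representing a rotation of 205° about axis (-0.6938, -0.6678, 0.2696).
-0.2164 - 0.6774i - 0.652j + 0.2632k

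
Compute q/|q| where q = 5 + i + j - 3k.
0.8333 + 0.1667i + 0.1667j - 0.5k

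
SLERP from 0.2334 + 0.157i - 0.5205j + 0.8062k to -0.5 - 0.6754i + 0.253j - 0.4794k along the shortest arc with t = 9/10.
0.4836 + 0.636i - 0.2888j + 0.5275k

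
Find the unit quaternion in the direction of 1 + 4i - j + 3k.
0.1925 + 0.7698i - 0.1925j + 0.5774k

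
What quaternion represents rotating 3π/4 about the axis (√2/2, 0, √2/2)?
0.3827 + 0.6533i + 0.6533k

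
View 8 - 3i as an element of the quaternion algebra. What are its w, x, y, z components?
8 - 3i + 0j + 0k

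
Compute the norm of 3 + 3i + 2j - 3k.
√31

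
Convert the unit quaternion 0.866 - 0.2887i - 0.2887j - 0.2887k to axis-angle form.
axis = (-√3/3, -√3/3, -√3/3), θ = π/3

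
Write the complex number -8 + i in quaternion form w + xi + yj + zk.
-8 + i + 0j + 0k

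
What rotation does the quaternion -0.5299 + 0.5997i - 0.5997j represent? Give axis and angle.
axis = (√2/2, -√2/2, 0), θ = 244°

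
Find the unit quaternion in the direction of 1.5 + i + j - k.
0.6547 + 0.4364i + 0.4364j - 0.4364k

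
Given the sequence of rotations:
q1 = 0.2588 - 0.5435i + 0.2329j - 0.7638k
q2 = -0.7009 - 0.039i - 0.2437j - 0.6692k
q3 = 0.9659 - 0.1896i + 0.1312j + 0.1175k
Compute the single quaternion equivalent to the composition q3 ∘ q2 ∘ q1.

q2 · q1 = -0.657 + 0.7128i + 0.1076j + 0.2206k
q3 · q2 · q1 = -0.5395 + 0.8294i + 0.1433j + 0.022k
-0.5395 + 0.8294i + 0.1433j + 0.022k


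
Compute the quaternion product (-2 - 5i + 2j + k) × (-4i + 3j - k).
-25 + 3i - 15j - 5k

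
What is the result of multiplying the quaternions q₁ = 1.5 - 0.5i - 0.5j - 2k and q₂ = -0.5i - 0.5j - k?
-2.5 - 1.25i - 0.25j - 1.5k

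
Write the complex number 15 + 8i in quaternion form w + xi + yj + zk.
15 + 8i + 0j + 0k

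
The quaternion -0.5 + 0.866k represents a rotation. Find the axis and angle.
axis = (0, 0, 1), θ = 4π/3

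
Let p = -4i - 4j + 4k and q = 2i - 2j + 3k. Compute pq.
-12 - 4i + 20j + 16k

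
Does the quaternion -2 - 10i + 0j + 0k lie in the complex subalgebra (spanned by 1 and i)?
Yes. The quaternion -2 - 10i has j- and k-coefficients y = z = 0, so it lies in the complex subalgebra spanned by 1 and i.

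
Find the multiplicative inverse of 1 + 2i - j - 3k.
0.0667 - 0.1333i + 0.0667j + 0.2k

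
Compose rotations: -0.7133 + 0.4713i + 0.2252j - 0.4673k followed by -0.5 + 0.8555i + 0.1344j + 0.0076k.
-0.0733 - 0.9104i + 0.1949j + 0.3575k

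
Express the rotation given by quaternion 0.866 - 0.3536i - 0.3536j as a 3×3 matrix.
[[0.7499, 0.2501, -0.6124], [0.2501, 0.7499, 0.6124], [0.6124, -0.6124, 0.4999]]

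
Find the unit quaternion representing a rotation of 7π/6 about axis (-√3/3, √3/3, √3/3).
-0.2588 - 0.5577i + 0.5577j + 0.5577k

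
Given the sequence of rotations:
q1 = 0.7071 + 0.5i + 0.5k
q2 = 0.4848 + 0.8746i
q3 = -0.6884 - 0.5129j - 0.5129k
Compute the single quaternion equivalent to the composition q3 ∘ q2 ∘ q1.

q2 · q1 = -0.0945 + 0.8608i - 0.4373j + 0.2424k
q3 · q2 · q1 = -0.0349 - 0.9412i - 0.092j + 0.3231k
-0.0349 - 0.9412i - 0.092j + 0.3231k


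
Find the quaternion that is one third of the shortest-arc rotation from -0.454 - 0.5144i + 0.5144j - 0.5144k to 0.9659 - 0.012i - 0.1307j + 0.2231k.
-0.6932 - 0.3669i + 0.4209j - 0.4558k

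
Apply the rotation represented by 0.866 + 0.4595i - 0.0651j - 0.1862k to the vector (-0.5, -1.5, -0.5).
(-0.713, -0.186, -1.486)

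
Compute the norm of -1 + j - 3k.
√11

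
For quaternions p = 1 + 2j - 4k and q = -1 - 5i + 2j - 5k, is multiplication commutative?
No: pq = -25 - 7i + 20j + 9k ≠ -25 - 3i - 20j - 11k = qp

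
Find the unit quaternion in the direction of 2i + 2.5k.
0.6247i + 0.7809k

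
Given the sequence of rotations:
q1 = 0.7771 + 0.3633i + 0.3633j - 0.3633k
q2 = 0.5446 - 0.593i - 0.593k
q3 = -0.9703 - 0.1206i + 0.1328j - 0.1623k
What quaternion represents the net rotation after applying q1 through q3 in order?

q2 · q1 = 0.4232 - 0.0475i - 0.233j - 0.8741k
q3 · q2 · q1 = -0.5273 - 0.1588i + 0.1846j + 0.8139k
-0.5273 - 0.1588i + 0.1846j + 0.8139k


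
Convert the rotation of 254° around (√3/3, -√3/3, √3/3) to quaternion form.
-0.6018 + 0.4611i - 0.4611j + 0.4611k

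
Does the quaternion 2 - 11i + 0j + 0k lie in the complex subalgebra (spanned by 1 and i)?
Yes. The quaternion 2 - 11i has j- and k-coefficients y = z = 0, so it lies in the complex subalgebra spanned by 1 and i.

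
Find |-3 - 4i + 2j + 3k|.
√38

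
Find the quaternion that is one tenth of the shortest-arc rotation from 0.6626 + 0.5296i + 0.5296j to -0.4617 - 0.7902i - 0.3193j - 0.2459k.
0.6484 + 0.5619i + 0.5131j + 0.0255k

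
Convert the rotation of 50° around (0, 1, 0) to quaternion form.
0.9063 + 0.4226j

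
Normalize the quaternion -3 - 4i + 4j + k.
-0.4629 - 0.6172i + 0.6172j + 0.1543k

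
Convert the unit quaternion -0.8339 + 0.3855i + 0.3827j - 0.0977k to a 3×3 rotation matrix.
[[0.688, 0.1321, -0.7136], [0.458, 0.6837, 0.5682], [0.5629, -0.7177, 0.4099]]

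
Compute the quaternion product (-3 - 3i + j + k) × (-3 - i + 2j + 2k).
2 + 12i - 4j - 14k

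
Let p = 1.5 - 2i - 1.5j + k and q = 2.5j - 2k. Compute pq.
5.75 + 0.5i - 0.25j - 8k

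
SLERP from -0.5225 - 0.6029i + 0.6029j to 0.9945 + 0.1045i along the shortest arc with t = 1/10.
-0.6006 - 0.5714i + 0.5592j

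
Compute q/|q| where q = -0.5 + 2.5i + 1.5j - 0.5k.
-0.1667 + 0.8333i + 0.5j - 0.1667k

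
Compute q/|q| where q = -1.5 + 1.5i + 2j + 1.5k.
-0.4575 + 0.4575i + 0.61j + 0.4575k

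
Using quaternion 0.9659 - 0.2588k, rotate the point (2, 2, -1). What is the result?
(2.732, 0.732, -1)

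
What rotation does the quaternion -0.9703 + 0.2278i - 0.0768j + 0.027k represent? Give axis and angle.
axis = (0.9417, -0.3175, 0.1116), θ = 332°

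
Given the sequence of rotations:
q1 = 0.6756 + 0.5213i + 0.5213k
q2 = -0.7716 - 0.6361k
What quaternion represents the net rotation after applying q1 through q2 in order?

q2 · q1 = -0.1897 - 0.4022i - 0.3316j - 0.832k
-0.1897 - 0.4022i - 0.3316j - 0.832k


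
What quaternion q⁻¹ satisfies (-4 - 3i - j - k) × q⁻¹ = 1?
-0.1481 + 0.1111i + 0.037j + 0.037k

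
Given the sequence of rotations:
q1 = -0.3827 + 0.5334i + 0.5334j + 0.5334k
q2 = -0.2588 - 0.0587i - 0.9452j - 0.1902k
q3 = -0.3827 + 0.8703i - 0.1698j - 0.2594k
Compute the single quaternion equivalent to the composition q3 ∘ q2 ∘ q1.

q2 · q1 = 0.736 - 0.5183i + 0.1535j + 0.4076k
q3 · q2 · q1 = 0.3012 + 0.8095i - 0.404j - 0.3013k
0.3012 + 0.8095i - 0.404j - 0.3013k


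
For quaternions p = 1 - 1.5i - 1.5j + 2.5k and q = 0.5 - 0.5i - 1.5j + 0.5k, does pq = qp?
No: pq = -3.75 + 1.75i - 2.75j + 3.25k ≠ -3.75 - 4.25i - 1.75j + 0.25k = qp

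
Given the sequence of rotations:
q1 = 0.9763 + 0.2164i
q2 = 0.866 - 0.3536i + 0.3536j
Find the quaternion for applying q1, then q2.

q2 · q1 = 0.922 - 0.1578i + 0.3452j - 0.0765k
0.922 - 0.1578i + 0.3452j - 0.0765k


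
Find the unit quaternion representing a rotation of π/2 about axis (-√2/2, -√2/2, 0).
0.7071 - 0.5i - 0.5j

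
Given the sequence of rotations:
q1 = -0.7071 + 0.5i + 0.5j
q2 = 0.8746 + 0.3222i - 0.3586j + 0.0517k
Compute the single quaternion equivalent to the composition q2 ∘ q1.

q2 · q1 = -0.6002 + 0.1836i + 0.7167j + 0.3038k
-0.6002 + 0.1836i + 0.7167j + 0.3038k


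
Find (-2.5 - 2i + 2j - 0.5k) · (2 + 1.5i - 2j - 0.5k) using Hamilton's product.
1.75 - 9.75i + 7.25j + 1.25k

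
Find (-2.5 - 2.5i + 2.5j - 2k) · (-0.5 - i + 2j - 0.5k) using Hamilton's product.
-7.25 + 6.5i - 5.5j - 0.25k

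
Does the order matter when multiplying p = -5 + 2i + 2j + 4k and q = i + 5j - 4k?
Yes: pq = 4 - 33i - 13j + 28k ≠ 4 + 23i - 37j + 12k = qp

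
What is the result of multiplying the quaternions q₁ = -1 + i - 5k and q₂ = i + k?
4 - i - 6j - k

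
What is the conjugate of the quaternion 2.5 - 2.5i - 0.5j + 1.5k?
2.5 + 2.5i + 0.5j - 1.5k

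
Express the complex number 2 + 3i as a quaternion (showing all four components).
2 + 3i + 0j + 0k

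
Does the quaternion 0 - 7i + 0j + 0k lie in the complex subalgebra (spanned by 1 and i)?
Yes. The quaternion -7i has j- and k-coefficients y = z = 0, so it lies in the complex subalgebra spanned by 1 and i.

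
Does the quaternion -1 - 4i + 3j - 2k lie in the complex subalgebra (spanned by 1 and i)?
No. The quaternion -1 - 4i + 3j - 2k has j-coefficient y = 3 and k-coefficient z = -2, not both zero, so it does not lie in the complex subalgebra spanned by 1 and i.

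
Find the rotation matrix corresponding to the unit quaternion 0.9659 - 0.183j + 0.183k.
[[0.866, -0.3535, -0.3535], [0.3535, 0.933, -0.067], [0.3535, -0.067, 0.933]]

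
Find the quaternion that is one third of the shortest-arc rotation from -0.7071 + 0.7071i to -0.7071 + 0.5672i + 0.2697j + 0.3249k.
-0.7232 + 0.6752i + 0.0926j + 0.1116k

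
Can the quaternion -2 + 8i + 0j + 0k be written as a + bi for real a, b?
Yes. The quaternion -2 + 8i has j- and k-coefficients y = z = 0, so it lies in the complex subalgebra spanned by 1 and i.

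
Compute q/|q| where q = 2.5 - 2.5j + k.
0.6804 - 0.6804j + 0.2722k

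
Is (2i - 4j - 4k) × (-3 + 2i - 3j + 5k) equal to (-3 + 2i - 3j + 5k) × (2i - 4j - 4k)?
No: pq = 4 - 38i - 6j + 14k ≠ 4 + 26i + 30j + 10k = qp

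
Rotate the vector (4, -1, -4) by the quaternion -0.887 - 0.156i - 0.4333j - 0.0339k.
(-0.703, 0.822, -5.642)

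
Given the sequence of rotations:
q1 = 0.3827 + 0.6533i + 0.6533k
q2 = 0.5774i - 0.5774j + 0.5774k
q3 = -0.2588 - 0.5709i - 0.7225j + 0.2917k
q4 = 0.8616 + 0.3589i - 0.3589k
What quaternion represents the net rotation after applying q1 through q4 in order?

q2 · q1 = -0.7544 - 0.1562i - 0.221j + 0.5982k
q3 · q2 · q1 = -0.2281 + 0.1034i + 0.8982j - 0.3616k
q4 · q3 · q2 · q1 = -0.3634 + 0.3296i + 0.8666j + 0.0927k
-0.3634 + 0.3296i + 0.8666j + 0.0927k


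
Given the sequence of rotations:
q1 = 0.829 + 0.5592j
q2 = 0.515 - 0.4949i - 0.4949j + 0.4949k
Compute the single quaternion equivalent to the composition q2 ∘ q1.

q2 · q1 = 0.7037 - 0.687i - 0.1223j + 0.1335k
0.7037 - 0.687i - 0.1223j + 0.1335k


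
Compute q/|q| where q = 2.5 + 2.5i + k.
0.6804 + 0.6804i + 0.2722k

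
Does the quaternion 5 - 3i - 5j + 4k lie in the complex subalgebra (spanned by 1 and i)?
No. The quaternion 5 - 3i - 5j + 4k has j-coefficient y = -5 and k-coefficient z = 4, not both zero, so it does not lie in the complex subalgebra spanned by 1 and i.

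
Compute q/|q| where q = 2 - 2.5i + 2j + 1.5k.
0.4924 - 0.6155i + 0.4924j + 0.3693k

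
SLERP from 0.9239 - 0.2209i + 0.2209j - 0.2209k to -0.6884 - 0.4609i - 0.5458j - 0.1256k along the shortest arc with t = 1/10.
0.9327 - 0.1514i + 0.2667j - 0.1898k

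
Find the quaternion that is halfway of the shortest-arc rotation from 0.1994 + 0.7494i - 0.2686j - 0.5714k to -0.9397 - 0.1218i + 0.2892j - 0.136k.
0.7123 + 0.5448i - 0.3488j - 0.2723k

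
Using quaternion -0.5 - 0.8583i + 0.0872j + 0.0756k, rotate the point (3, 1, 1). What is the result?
(2.629, -2.006, 0.255)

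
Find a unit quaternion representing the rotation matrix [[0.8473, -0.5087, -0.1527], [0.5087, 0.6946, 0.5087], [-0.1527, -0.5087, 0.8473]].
0.9205 - 0.2763i + 0.2763k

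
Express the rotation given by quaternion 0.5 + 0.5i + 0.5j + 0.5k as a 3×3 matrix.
[[0, 0, 1], [1, 0, 0], [0, 1, 0]]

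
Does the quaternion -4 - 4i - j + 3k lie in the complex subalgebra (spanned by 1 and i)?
No. The quaternion -4 - 4i - j + 3k has j-coefficient y = -1 and k-coefficient z = 3, not both zero, so it does not lie in the complex subalgebra spanned by 1 and i.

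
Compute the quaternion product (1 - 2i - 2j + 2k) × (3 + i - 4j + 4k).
-11 - 5i + 20k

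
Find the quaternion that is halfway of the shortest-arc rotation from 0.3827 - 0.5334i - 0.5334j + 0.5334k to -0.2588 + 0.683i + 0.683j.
0.3355 - 0.6362i - 0.6362j + 0.279k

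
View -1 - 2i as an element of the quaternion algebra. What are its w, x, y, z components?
-1 - 2i + 0j + 0k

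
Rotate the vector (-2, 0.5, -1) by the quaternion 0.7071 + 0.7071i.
(-2, 1, 0.5)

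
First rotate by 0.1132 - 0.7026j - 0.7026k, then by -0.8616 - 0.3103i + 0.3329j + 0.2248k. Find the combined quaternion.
0.2943 - 0.1111i + 0.425j + 0.8488k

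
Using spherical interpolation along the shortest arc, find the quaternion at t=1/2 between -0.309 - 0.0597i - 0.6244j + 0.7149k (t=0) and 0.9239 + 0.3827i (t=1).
-0.7622 - 0.2735i - 0.386j + 0.4419k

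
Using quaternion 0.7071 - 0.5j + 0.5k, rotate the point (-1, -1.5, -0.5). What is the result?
(1.414, -1.207, -0.207)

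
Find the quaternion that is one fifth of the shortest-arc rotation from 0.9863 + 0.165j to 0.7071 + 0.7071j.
0.9583 + 0.2857j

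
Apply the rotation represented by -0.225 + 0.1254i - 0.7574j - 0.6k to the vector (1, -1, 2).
(-0.027, 1.762, -1.701)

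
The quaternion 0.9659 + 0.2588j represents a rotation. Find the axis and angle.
axis = (0, 1, 0), θ = π/6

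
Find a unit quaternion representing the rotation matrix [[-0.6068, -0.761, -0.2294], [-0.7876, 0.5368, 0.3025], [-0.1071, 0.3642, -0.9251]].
-0.0349 - 0.442i + 0.8759j + 0.1903k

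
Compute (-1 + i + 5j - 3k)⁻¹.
-0.0278 - 0.0278i - 0.1389j + 0.0833k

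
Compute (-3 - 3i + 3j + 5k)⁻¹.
-0.0577 + 0.0577i - 0.0577j - 0.0962k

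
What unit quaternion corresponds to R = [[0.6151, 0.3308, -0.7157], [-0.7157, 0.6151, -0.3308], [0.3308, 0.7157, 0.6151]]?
0.8434 + 0.3102i - 0.3102j - 0.3102k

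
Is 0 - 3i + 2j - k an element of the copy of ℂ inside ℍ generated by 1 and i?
No. The quaternion -3i + 2j - k has j-coefficient y = 2 and k-coefficient z = -1, not both zero, so it does not lie in the complex subalgebra spanned by 1 and i.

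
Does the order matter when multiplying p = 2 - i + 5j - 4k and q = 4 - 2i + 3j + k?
Yes: pq = -5 + 9i + 35j - 7k ≠ -5 - 25i + 17j - 21k = qp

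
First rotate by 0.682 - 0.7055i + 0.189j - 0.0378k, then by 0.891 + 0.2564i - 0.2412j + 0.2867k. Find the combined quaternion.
0.845 - 0.4988i - 0.1887j + 0.0401k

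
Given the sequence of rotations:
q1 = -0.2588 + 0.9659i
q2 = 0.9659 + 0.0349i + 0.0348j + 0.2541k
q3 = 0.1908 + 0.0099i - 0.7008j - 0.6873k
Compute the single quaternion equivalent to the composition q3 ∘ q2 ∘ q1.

q2 · q1 = -0.2837 + 0.9239i + 0.2364j - 0.0994k
q3 · q2 · q1 = 0.0341 + 0.4056i - 0.3901j + 0.8258k
0.0341 + 0.4056i - 0.3901j + 0.8258k


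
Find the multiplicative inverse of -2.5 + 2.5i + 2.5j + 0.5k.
-0.1316 - 0.1316i - 0.1316j - 0.0263k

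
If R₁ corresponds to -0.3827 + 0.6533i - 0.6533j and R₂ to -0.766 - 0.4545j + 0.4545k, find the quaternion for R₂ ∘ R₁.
-0.0038 - 0.2035i + 0.9713j + 0.123k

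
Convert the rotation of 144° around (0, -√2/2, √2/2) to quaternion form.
0.309 - 0.6725j + 0.6725k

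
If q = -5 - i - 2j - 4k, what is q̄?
-5 + i + 2j + 4k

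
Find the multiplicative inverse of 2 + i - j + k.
0.2857 - 0.1429i + 0.1429j - 0.1429k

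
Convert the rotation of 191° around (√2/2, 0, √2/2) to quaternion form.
-0.0958 + 0.7039i + 0.7039k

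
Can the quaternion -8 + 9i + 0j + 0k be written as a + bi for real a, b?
Yes. The quaternion -8 + 9i has j- and k-coefficients y = z = 0, so it lies in the complex subalgebra spanned by 1 and i.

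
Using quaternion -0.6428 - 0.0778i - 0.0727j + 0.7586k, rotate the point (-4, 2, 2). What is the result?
(2.57, 3.109, 2.78)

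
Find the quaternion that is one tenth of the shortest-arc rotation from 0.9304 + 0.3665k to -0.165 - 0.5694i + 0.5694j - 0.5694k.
0.9016 + 0.0731i - 0.0731j + 0.42k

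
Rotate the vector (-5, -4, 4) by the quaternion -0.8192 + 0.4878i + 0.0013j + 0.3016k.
(-4.904, 4.296, 3.808)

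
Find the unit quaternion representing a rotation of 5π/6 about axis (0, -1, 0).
0.2588 - 0.9659j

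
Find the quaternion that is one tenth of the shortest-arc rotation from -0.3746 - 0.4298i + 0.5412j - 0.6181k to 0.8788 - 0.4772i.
-0.4916 - 0.3482i + 0.5258j - 0.6005k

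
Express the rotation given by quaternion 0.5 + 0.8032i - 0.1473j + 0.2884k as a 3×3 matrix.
[[0.7903, -0.525, 0.316], [0.0518, -0.4566, -0.8882], [0.6106, 0.7182, -0.3337]]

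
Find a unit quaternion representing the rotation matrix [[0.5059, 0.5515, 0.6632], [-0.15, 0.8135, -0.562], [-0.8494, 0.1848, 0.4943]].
0.8387 + 0.2226i + 0.4509j - 0.2091k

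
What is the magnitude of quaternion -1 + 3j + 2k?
√14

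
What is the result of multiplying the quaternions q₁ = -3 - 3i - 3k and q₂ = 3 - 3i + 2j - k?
-21 + 6i - 12k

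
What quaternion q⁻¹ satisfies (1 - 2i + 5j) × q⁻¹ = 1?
0.0333 + 0.0667i - 0.1667j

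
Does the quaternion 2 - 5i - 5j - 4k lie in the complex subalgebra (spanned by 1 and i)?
No. The quaternion 2 - 5i - 5j - 4k has j-coefficient y = -5 and k-coefficient z = -4, not both zero, so it does not lie in the complex subalgebra spanned by 1 and i.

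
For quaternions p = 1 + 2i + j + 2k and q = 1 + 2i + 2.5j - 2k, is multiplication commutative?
No: pq = -1.5 - 3i + 11.5j + 3k ≠ -1.5 + 11i - 4.5j - 3k = qp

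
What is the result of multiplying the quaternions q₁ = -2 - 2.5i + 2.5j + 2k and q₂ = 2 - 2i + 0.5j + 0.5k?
-11.25 - 0.75i + 1.25j + 6.75k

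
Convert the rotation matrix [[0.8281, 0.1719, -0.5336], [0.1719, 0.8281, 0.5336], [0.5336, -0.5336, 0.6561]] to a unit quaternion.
0.91 - 0.2932i - 0.2932j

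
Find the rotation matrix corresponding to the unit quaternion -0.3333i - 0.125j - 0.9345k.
[[-0.7778, 0.0833, 0.6229], [0.0833, -0.9688, 0.2336], [0.6229, 0.2336, 0.7466]]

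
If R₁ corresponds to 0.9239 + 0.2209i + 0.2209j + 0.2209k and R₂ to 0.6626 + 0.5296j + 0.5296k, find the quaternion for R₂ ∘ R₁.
0.3782 + 0.1464i + 0.7527j + 0.5187k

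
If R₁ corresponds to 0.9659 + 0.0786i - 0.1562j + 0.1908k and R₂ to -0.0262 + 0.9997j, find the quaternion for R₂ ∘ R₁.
0.1308 + 0.1887i + 0.9697j - 0.0836k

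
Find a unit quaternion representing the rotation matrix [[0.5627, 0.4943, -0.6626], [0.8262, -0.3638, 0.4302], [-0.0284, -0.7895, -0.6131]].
-0.3827 + 0.7968i + 0.4143j - 0.2168k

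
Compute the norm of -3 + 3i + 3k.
√27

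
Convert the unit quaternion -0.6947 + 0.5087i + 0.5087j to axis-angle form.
axis = (√2/2, √2/2, 0), θ = 268°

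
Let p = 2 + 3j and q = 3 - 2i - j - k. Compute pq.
9 - 7i + 7j + 4k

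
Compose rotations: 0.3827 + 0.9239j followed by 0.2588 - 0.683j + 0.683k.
0.7301 - 0.631i - 0.0223j + 0.2614k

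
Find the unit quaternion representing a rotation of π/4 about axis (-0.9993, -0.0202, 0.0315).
0.9239 - 0.3824i - 0.0077j + 0.0121k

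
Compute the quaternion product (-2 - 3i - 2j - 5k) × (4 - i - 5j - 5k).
-46 - 25i - 8j + 3k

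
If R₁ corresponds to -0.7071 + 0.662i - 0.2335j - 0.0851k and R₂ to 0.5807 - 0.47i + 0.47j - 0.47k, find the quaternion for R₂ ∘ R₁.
-0.0297 + 0.567i - 0.8191j + 0.0815k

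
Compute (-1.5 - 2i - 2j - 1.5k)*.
-1.5 + 2i + 2j + 1.5k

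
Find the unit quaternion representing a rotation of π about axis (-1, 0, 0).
-i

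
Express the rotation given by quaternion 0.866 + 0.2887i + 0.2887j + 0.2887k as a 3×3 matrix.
[[0.6666, -0.3333, 0.6667], [0.6667, 0.6666, -0.3333], [-0.3333, 0.6667, 0.6666]]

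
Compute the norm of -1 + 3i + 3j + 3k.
√28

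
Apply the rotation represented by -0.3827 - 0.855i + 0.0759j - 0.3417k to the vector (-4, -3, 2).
(-0.793, 0.147, -5.324)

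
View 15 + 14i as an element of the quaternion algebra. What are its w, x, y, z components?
15 + 14i + 0j + 0k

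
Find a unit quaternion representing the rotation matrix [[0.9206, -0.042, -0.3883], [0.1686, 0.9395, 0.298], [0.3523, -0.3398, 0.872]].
0.9659 - 0.1651i - 0.1917j + 0.0545k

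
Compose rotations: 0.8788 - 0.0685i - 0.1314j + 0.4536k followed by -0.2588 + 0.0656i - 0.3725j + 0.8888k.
-0.675 + 0.0232i - 0.384j + 0.6295k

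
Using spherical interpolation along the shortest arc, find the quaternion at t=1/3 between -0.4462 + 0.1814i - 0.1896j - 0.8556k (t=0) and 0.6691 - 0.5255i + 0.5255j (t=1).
-0.5966 + 0.3429i - 0.349j - 0.6361k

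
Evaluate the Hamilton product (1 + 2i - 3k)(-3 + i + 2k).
1 - 5i - 7j + 11k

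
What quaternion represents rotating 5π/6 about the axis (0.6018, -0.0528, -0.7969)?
0.2588 + 0.5813i - 0.051j - 0.7697k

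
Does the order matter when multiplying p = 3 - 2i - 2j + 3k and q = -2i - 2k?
Yes: pq = 2 - 2i - 10j - 10k ≠ 2 - 10i + 10j - 2k = qp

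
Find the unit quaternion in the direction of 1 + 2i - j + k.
0.378 + 0.7559i - 0.378j + 0.378k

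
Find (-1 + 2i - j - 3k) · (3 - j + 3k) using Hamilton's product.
5 - 8j - 14k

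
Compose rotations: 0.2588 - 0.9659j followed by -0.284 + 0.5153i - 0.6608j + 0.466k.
-0.7118 + 0.5835i + 0.1033j - 0.3771k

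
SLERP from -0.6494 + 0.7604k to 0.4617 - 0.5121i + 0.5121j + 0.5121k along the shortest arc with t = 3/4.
0.1794 - 0.4607i + 0.4607j + 0.737k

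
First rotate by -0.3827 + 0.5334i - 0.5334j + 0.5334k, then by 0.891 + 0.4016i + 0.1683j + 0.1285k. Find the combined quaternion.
-0.534 + 0.4799i - 0.6853j + 0.1221k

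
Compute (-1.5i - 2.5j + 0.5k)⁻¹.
0.1714i + 0.2857j - 0.0571k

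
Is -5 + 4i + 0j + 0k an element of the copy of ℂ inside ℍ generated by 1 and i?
Yes. The quaternion -5 + 4i has j- and k-coefficients y = z = 0, so it lies in the complex subalgebra spanned by 1 and i.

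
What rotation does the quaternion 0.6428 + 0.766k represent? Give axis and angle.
axis = (0, 0, 1), θ = 100°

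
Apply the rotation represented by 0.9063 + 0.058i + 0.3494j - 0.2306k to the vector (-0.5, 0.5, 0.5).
(0.208, 0.499, 0.677)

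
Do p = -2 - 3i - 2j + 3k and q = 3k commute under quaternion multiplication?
No: pq = -9 - 6i + 9j - 6k ≠ -9 + 6i - 9j - 6k = qp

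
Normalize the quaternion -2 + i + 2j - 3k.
-0.4714 + 0.2357i + 0.4714j - 0.7071k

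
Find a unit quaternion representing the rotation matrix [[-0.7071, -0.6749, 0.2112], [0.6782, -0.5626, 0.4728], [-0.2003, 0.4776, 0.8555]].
0.3827 + 0.0031i + 0.2688j + 0.8839k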